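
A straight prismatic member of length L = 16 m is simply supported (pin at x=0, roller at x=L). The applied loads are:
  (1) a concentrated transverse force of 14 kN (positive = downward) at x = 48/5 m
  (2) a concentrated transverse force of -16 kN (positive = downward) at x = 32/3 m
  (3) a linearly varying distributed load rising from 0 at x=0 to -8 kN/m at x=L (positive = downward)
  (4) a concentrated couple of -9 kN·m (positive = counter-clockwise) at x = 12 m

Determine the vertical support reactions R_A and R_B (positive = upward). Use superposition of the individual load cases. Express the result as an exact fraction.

R_A = -5191/240 kN, R_B = -10649/240 kN

Load 1 — point force P=14 kN at a=48/5 m (b=L-a=32/5):
  R_A = Pb/L = 14·(32/5)/16 = 28/5 kN
  R_B = Pa/L = 14·(48/5)/16 = 42/5 kN
Load 2 — point force P=-16 kN at a=32/3 m (b=L-a=16/3):
  R_A = Pb/L = (-16)·(16/3)/16 = -16/3 kN
  R_B = Pa/L = (-16)·(32/3)/16 = -32/3 kN
Load 3 — triangular load w₀=-8 kN/m (0→w₀ over full span):
  R_A = w₀L/6 = (-8)·16/6 = -64/3 kN
  R_B = w₀L/3 = (-8)·16/3 = -128/3 kN
Load 4 — applied couple M₀=-9 kN·m at a=12 m (b=L-a=4):
  R_A = M₀/L = (-9)/16 = -9/16 kN
  R_B = -M₀/L = -(-9)/16 = 9/16 kN
Superposition: R_A = -5191/240 kN, R_B = -10649/240 kN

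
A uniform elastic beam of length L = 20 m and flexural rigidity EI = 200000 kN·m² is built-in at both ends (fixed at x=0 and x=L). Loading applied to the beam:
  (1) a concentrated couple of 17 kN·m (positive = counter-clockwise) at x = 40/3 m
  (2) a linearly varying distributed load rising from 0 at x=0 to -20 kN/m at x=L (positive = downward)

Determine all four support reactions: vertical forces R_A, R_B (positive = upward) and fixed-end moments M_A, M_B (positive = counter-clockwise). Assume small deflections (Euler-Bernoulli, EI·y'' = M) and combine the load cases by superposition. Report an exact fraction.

Load 1 — applied couple M₀=17 kN·m at a=40/3 m (b=L-a=20/3):
  R_A = 6M₀ab/L³ = 6·17·(40/3)·(20/3)/20³ = 17/15 kN
  M_A = M₀b(2a-b)/L² = 17·(20/3)·(2·(40/3)-(20/3))/20² = 17/3 kN·m
  R_B = -6M₀ab/L³ = -6·17·(40/3)·(20/3)/20³ = -17/15 kN
  M_B = M₀a(2b-a)/L² = 17·(40/3)·(2·(20/3)-(40/3))/20² = 0 kN·m
Load 2 — triangular load w₀=-20 kN/m (0→w₀ over full span):
  R_A = 3w₀L/20 = 3·(-20)·20/20 = -60 kN
  M_A = w₀L²/30 = (-20)·20²/30 = -800/3 kN·m
  R_B = 7w₀L/20 = 7·(-20)·20/20 = -140 kN
  M_B = -w₀L²/20 = -(-20)·20²/20 = 400 kN·m
Superposition: R_A = -883/15 kN, M_A = -261 kN·m, R_B = -2117/15 kN, M_B = 400 kN·m

R_A = -883/15 kN, M_A = -261 kN·m, R_B = -2117/15 kN, M_B = 400 kN·m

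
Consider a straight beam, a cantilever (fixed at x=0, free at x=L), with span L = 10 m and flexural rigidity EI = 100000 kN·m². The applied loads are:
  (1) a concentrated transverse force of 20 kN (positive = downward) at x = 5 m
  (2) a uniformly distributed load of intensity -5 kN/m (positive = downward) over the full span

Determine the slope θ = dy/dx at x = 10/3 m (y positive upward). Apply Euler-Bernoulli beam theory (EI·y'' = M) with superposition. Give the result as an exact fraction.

θ(10/3) = 59/16200 rad

Load 1 — point force P=20 kN at a=5 m (b=L-a=5):
  θ_1 = -Px(2a-x)/(2EI)  [x≤a] = -20·(10/3)·(2·5-(10/3))/(2·100000) = -1/450 rad
Load 2 — uniform load w=-5 kN/m over full span:
  θ_2 = -wx(x²-3Lx+3L²)/(6EI) = -(-5)·(10/3)·((10/3)²-3·10·(10/3)+3·10²)/(6·100000) = 19/3240 rad
Superposition: θ = Σ θ_i = 59/16200 rad ≈ 0.003642 rad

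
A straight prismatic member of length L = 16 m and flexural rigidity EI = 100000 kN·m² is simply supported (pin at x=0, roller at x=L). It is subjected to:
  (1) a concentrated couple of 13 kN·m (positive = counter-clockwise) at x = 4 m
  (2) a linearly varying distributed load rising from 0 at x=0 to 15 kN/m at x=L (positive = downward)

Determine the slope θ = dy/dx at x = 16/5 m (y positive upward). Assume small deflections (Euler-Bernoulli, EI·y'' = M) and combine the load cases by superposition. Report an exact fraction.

Load 1 — applied couple M₀=13 kN·m at a=4 m (b=L-a=12):
  θ_1 = (M₀x²/(2L)+C₁)/EI  [x≤a] with C₁=M₀(3b²-L²)/(6L)=143/6 = (13·(16/5)²/(2·16)+(143/6))/100000 = 4199/15000000 rad
Load 2 — triangular load w₀=15 kN/m (0→w₀ over full span):
  θ_2 = -w₀(7L⁴-30L²x²+15x⁴)/(360LEI) = -15·(7·16⁴-30·16²·(16/5)²+15·(16/5)⁴)/(360·16·100000) = -11648/1171875 rad
Superposition: θ = Σ θ_i = -724477/75000000 rad ≈ -0.009660 rad

θ(16/5) = -724477/75000000 rad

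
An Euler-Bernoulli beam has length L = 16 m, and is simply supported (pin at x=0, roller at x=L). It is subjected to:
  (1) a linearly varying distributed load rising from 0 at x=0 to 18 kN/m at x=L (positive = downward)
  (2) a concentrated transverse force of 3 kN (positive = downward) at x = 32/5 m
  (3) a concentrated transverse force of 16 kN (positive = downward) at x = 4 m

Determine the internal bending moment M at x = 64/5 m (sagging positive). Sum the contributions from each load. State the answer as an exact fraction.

Load 1 — triangular load w₀=18 kN/m (0→w₀ over full span):
  M_1 = w₀Lx/6 - w₀x³/(6L) = 18·16·(64/5)/6 - 18·(64/5)³/(6·16) = 27648/125 kN·m
Load 2 — point force P=3 kN at a=32/5 m (b=L-a=48/5):
  M_2 = Pa(L-x)/L  [x>a] = 3·(32/5)·(16-(64/5))/16 = 96/25 kN·m
Load 3 — point force P=16 kN at a=4 m (b=L-a=12):
  M_3 = Pa(L-x)/L  [x>a] = 16·4·(16-(64/5))/16 = 64/5 kN·m
Superposition: M = Σ M_i = 29728/125 kN·m ≈ 237.824000 kN·m

M(64/5) = 29728/125 kN·m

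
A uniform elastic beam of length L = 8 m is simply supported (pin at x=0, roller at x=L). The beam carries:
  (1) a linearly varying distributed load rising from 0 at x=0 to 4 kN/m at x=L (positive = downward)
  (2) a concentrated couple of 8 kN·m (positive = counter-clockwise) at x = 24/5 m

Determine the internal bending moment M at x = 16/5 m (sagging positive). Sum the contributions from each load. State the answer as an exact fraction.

M(16/5) = 2192/125 kN·m

Load 1 — triangular load w₀=4 kN/m (0→w₀ over full span):
  M_1 = w₀Lx/6 - w₀x³/(6L) = 4·8·(16/5)/6 - 4·(16/5)³/(6·8) = 1792/125 kN·m
Load 2 — applied couple M₀=8 kN·m at a=24/5 m (b=L-a=16/5):
  M_2 = M₀x/L  [x≤a] = 8·(16/5)/8 = 16/5 kN·m
Superposition: M = Σ M_i = 2192/125 kN·m ≈ 17.536000 kN·m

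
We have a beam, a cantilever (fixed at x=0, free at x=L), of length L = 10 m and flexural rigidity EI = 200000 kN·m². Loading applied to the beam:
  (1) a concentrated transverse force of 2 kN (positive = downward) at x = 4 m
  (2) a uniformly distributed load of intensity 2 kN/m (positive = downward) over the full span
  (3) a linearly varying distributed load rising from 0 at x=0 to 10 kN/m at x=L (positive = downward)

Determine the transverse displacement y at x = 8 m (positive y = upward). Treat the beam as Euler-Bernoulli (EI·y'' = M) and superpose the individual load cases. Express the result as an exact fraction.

Load 1 — point force P=2 kN at a=4 m (b=L-a=6):
  y_1 = -Pa²(3x-a)/(6EI)  [x>a] = -2·4²·(3·8-4)/(6·200000) = -1/1875 m
Load 2 — uniform load w=2 kN/m over full span:
  y_2 = -wx²(x²-4Lx+6L²)/(24EI) = -2·8²·(8²-4·10·8+6·10²)/(24·200000) = -86/9375 m
Load 3 — triangular load w₀=10 kN/m (0→w₀ over full span):
  y_3 = (w₀Lx³/12-w₀L²x²/6-w₀x⁵/(120L))/EI = (10·10·8³/12-10·10²·8²/6-10·8⁵/(120·10))/200000 = -1564/46875 m
Superposition: y = Σ y_i = -673/15625 m ≈ -0.043072 m

y(8) = -673/15625 m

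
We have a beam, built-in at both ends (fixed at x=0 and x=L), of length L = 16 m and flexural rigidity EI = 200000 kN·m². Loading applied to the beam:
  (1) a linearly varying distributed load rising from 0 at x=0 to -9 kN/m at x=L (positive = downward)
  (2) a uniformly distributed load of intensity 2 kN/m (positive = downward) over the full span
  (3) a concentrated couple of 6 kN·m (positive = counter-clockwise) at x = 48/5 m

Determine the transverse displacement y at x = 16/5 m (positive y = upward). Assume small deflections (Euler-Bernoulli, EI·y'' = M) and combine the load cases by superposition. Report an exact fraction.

y(16/5) = 95312/146484375 m

Load 1 — triangular load w₀=-9 kN/m (0→w₀ over full span):
  y_1 = -w₀x²(L-x)²(x+2L)/(120LEI) = -(-9)·(16/5)²·(16-(16/5))²·((16/5)+2·16)/(120·16·200000) = 67584/48828125 m
Load 2 — uniform load w=2 kN/m over full span:
  y_2 = -wx²(L-x)²/(24EI) = -2·(16/5)²·(16-(16/5))²/(24·200000) = -4096/5859375 m
Load 3 — applied couple M₀=6 kN·m at a=48/5 m (b=L-a=32/5):
  y_3 = (R_Ax³/6 - M_Ax²/2)/EI  [x≤a] with R_A=27/50, M_A=48/25 = ((27/50)·(16/5)³/6 - (48/25)·(16/5)²/2)/200000 = -336/9765625 m
Superposition: y = Σ y_i = 95312/146484375 m ≈ 0.000651 m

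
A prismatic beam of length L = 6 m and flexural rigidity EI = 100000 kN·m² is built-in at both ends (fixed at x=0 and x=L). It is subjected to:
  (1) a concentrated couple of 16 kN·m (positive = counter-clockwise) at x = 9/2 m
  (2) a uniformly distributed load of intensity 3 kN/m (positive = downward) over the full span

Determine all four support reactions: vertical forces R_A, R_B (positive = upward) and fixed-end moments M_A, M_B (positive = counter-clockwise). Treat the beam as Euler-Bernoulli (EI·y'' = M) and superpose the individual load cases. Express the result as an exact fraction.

Load 1 — applied couple M₀=16 kN·m at a=9/2 m (b=L-a=3/2):
  R_A = 6M₀ab/L³ = 6·16·(9/2)·(3/2)/6³ = 3 kN
  M_A = M₀b(2a-b)/L² = 16·(3/2)·(2·(9/2)-(3/2))/6² = 5 kN·m
  R_B = -6M₀ab/L³ = -6·16·(9/2)·(3/2)/6³ = -3 kN
  M_B = M₀a(2b-a)/L² = 16·(9/2)·(2·(3/2)-(9/2))/6² = -3 kN·m
Load 2 — uniform load w=3 kN/m over full span:
  R_A = wL/2 = 3·6/2 = 9 kN
  M_A = wL²/12 = 3·6²/12 = 9 kN·m
  R_B = wL/2 = 3·6/2 = 9 kN
  M_B = -wL²/12 = -3·6²/12 = -9 kN·m
Superposition: R_A = 12 kN, M_A = 14 kN·m, R_B = 6 kN, M_B = -12 kN·m

R_A = 12 kN, M_A = 14 kN·m, R_B = 6 kN, M_B = -12 kN·m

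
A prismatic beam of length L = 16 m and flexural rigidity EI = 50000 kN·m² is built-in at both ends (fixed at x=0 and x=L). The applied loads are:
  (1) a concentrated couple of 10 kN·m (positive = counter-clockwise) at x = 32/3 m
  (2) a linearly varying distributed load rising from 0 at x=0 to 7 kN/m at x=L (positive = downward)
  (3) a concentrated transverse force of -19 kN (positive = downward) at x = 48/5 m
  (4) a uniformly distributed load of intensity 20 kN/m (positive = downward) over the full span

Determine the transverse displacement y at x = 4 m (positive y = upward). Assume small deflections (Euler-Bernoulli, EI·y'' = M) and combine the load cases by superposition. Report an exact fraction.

Load 1 — applied couple M₀=10 kN·m at a=32/3 m (b=L-a=16/3):
  y_1 = (R_Ax³/6 - M_Ax²/2)/EI  [x≤a] with R_A=5/6, M_A=10/3 = ((5/6)·4³/6 - (10/3)·4²/2)/50000 = -2/5625 m
Load 2 — triangular load w₀=7 kN/m (0→w₀ over full span):
  y_2 = -w₀x²(L-x)²(x+2L)/(120LEI) = -7·4²·(16-4)²·(4+2·16)/(120·16·50000) = -189/31250 m
Load 3 — point force P=-19 kN at a=48/5 m (b=L-a=32/5):
  y_3 = -Pb²x²(3aL-(3a+b)x)/(6L³EI)  [x≤a] = -(-19)·(32/5)²·4²·(3·(48/5)·16-(3·(48/5)+(32/5))·4)/(6·16³·50000) = 152/46875 m
Load 4 — uniform load w=20 kN/m over full span:
  y_4 = -wx²(L-x)²/(24EI) = -20·4²·(16-4)²/(24·50000) = -24/625 m
Superposition: y = Σ y_i = -11689/281250 m ≈ -0.041561 m

y(4) = -11689/281250 m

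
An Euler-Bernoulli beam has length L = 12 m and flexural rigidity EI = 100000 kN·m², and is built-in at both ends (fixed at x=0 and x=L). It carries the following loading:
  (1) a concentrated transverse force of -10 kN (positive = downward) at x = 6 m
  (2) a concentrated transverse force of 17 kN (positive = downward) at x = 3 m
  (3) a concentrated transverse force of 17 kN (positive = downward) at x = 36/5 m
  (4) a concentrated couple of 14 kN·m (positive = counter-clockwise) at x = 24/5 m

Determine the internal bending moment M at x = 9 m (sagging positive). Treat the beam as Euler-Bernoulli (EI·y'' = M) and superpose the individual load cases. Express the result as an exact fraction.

M(9) = 6073/4000 kN·m

Load 1 — point force P=-10 kN at a=6 m (b=L-a=6):
  M_1 = Pa²(a+3b)(L-x)/L³ - Pa²b/L²  [x>a] = (-10)·6²·(6+3·6)·(12-9)/12³ - (-10)·6²·6/12² = 0 kN·m
Load 2 — point force P=17 kN at a=3 m (b=L-a=9):
  M_2 = Pa²(a+3b)(L-x)/L³ - Pa²b/L²  [x>a] = 17·3²·(3+3·9)·(12-9)/12³ - 17·3²·9/12² = -51/32 kN·m
Load 3 — point force P=17 kN at a=36/5 m (b=L-a=24/5):
  M_3 = Pa²(a+3b)(L-x)/L³ - Pa²b/L²  [x>a] = 17·(36/5)²·((36/5)+3·(24/5))·(12-9)/12³ - 17·(36/5)²·(24/5)/12² = 459/125 kN·m
Load 4 — applied couple M₀=14 kN·m at a=24/5 m (b=L-a=36/5):
  M_4 = R_Ax - M_A - M₀  [x>a] with R_A=42/25, M_A=42/25 = (42/25)·9 - (42/25) - 14 = -14/25 kN·m
Superposition: M = Σ M_i = 6073/4000 kN·m ≈ 1.518250 kN·m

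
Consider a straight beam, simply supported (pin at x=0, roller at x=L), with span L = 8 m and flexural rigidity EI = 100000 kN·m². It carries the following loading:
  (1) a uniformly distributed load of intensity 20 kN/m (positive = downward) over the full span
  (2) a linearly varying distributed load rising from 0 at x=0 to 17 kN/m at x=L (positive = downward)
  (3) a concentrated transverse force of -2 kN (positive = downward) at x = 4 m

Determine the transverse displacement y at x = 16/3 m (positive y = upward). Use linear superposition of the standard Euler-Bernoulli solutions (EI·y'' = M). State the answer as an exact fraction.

y(16/3) = -29954/2278125 m

Load 1 — uniform load w=20 kN/m over full span:
  y_1 = -wx(L³-2Lx²+x³)/(24EI) = -20·(16/3)·(8³-2·8·(16/3)²+(16/3)³)/(24·100000) = -1408/151875 m
Load 2 — triangular load w₀=17 kN/m (0→w₀ over full span):
  y_2 = -w₀x(7L⁴-10L²x²+3x⁴)/(360LEI) = -17·(16/3)·(7·8⁴-10·8²·(16/3)²+3·(16/3)⁴)/(360·8·100000) = -9248/2278125 m
Load 3 — point force P=-2 kN at a=4 m (b=L-a=4):
  y_3 = -Pa(L-x)(2Lx-a²-x²)/(6LEI)  [x>a] = -(-2)·4·(8-(16/3))·(2·8·(16/3)-4²-(16/3)²)/(6·8·100000) = 46/253125 m
Superposition: y = Σ y_i = -29954/2278125 m ≈ -0.013149 m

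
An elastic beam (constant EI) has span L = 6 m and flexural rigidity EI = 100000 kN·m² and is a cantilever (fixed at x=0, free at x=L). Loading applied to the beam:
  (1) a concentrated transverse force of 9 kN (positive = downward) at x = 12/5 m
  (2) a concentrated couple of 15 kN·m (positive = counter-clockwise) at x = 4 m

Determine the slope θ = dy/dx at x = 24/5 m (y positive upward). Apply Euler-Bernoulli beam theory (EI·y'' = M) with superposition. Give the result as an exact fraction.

Load 1 — point force P=9 kN at a=12/5 m (b=L-a=18/5):
  θ_1 = -Pa²/(2EI)  [x>a] = -9·(12/5)²/(2·100000) = -81/312500 rad
Load 2 — applied couple M₀=15 kN·m at a=4 m (b=L-a=2):
  θ_2 = M₀a/EI  [x>a] = 15·4/100000 = 3/5000 rad
Superposition: θ = Σ θ_i = 213/625000 rad ≈ 0.000341 rad

θ(24/5) = 213/625000 rad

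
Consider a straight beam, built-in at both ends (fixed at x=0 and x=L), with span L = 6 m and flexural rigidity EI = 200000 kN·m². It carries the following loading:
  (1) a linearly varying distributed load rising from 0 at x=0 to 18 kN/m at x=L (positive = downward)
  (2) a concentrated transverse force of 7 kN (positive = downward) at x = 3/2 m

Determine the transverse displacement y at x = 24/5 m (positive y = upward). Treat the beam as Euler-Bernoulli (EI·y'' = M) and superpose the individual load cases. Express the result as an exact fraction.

y(24/5) = -3759273/50000000000 m

Load 1 — triangular load w₀=18 kN/m (0→w₀ over full span):
  y_1 = -w₀x²(L-x)²(x+2L)/(120LEI) = -18·(24/5)²·(6-(24/5))²·((24/5)+2·6)/(120·6·200000) = -3402/48828125 m
Load 2 — point force P=7 kN at a=3/2 m (b=L-a=9/2):
  y_2 = -Pa²(L-x)²(3bL-(3b+a)(L-x))/(6L³EI)  [x>a] = -7·(3/2)²·(6-(24/5))²·(3·(9/2)·6-(3·(9/2)+(3/2))·(6-(24/5)))/(6·6³·200000) = -441/80000000 m
Superposition: y = Σ y_i = -3759273/50000000000 m ≈ -0.000075 m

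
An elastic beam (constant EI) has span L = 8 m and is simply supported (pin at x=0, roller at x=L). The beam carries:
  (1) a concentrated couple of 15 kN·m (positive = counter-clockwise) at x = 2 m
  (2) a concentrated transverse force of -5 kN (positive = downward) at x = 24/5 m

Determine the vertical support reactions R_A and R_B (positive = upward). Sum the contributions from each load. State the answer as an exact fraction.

Load 1 — applied couple M₀=15 kN·m at a=2 m (b=L-a=6):
  R_A = M₀/L = 15/8 kN
  R_B = -M₀/L = -15/8 kN
Load 2 — point force P=-5 kN at a=24/5 m (b=L-a=16/5):
  R_A = Pb/L = (-5)·(16/5)/8 = -2 kN
  R_B = Pa/L = (-5)·(24/5)/8 = -3 kN
Superposition: R_A = -1/8 kN, R_B = -39/8 kN

R_A = -1/8 kN, R_B = -39/8 kN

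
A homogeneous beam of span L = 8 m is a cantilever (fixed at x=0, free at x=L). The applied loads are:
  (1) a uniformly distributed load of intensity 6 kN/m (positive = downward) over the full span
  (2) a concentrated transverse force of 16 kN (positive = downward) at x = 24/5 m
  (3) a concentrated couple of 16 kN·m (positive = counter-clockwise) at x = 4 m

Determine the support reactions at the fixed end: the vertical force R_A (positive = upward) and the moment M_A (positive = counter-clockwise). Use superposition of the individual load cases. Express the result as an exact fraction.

Load 1 — uniform load w=6 kN/m over full span:
  R_A = wL = 6·8 = 48 kN
  M_A = wL²/2 = 6·8²/2 = 192 kN·m
Load 2 — point force P=16 kN at a=24/5 m (b=L-a=16/5):
  R_A = P = 16 kN
  M_A = Pa = 16·(24/5) = 384/5 kN·m
Load 3 — applied couple M₀=16 kN·m at a=4 m (b=L-a=4):
  R_A = 0 kN
  M_A = -M₀ = -16 kN·m
Superposition: R_A = 64 kN, M_A = 1264/5 kN·m

R_A = 64 kN, M_A = 1264/5 kN·m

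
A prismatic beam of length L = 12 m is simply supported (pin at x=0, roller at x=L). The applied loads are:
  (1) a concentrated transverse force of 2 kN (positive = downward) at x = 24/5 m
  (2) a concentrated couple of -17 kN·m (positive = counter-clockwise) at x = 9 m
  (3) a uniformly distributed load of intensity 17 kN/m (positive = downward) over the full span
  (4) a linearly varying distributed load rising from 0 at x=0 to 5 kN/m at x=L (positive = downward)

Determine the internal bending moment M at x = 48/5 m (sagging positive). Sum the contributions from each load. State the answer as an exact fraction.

Load 1 — point force P=2 kN at a=24/5 m (b=L-a=36/5):
  M_1 = Pa(L-x)/L  [x>a] = 2·(24/5)·(12-(48/5))/12 = 48/25 kN·m
Load 2 — applied couple M₀=-17 kN·m at a=9 m (b=L-a=3):
  M_2 = M₀x/L - M₀  [x>a] = (-17)·(48/5)/12 - (-17) = 17/5 kN·m
Load 3 — uniform load w=17 kN/m over full span:
  M_3 = wx(L-x)/2 = 17·(48/5)·(12-(48/5))/2 = 4896/25 kN·m
Load 4 — triangular load w₀=5 kN/m (0→w₀ over full span):
  M_4 = w₀Lx/6 - w₀x³/(6L) = 5·12·(48/5)/6 - 5·(48/5)³/(6·12) = 864/25 kN·m
Superposition: M = Σ M_i = 5893/25 kN·m ≈ 235.720000 kN·m

M(48/5) = 5893/25 kN·m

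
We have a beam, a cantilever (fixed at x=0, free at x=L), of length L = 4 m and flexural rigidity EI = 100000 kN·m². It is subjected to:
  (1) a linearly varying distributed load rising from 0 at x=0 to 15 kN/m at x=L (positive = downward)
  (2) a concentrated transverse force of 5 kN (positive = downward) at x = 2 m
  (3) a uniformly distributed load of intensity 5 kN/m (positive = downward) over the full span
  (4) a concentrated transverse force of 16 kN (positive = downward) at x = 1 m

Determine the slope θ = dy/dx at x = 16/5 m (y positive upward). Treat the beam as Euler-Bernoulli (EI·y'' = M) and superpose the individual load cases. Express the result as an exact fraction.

θ(16/5) = -35567/18750000 rad

Load 1 — triangular load w₀=15 kN/m (0→w₀ over full span):
  θ_1 = (w₀Lx²/4-w₀L²x/3-w₀x⁴/(24L))/EI = (15·4·(16/5)²/4-15·4²·(16/5)/3-15·(16/5)⁴/(24·4))/100000 = -464/390625 rad
Load 2 — point force P=5 kN at a=2 m (b=L-a=2):
  θ_2 = -Pa²/(2EI)  [x>a] = -5·2²/(2·100000) = -1/10000 rad
Load 3 — uniform load w=5 kN/m over full span:
  θ_3 = -wx(x²-3Lx+3L²)/(6EI) = -5·(16/5)·((16/5)²-3·4·(16/5)+3·4²)/(6·100000) = -124/234375 rad
Load 4 — point force P=16 kN at a=1 m (b=L-a=3):
  θ_4 = -Pa²/(2EI)  [x>a] = -16·1²/(2·100000) = -1/12500 rad
Superposition: θ = Σ θ_i = -35567/18750000 rad ≈ -0.001897 rad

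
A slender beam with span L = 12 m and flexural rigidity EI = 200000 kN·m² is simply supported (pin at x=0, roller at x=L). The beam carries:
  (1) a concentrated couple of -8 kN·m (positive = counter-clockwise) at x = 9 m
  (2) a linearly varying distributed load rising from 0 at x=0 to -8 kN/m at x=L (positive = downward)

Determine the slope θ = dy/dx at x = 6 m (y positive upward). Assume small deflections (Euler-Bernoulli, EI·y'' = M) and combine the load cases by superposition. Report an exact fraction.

θ(6) = 89/1000000 rad

Load 1 — applied couple M₀=-8 kN·m at a=9 m (b=L-a=3):
  θ_1 = (M₀x²/(2L)+C₁)/EI  [x≤a] with C₁=M₀(3b²-L²)/(6L)=13 = ((-8)·6²/(2·12)+13)/200000 = 1/200000 rad
Load 2 — triangular load w₀=-8 kN/m (0→w₀ over full span):
  θ_2 = -w₀(7L⁴-30L²x²+15x⁴)/(360LEI) = -(-8)·(7·12⁴-30·12²·6²+15·6⁴)/(360·12·200000) = 21/250000 rad
Superposition: θ = Σ θ_i = 89/1000000 rad ≈ 0.000089 rad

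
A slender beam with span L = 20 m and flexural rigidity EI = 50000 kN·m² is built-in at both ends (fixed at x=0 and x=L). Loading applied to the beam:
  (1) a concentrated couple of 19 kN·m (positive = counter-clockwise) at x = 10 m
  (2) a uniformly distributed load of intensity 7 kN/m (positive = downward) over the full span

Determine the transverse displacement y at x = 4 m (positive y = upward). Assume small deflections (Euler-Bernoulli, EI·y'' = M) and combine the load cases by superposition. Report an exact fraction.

Load 1 — applied couple M₀=19 kN·m at a=10 m (b=L-a=10):
  y_1 = (R_Ax³/6 - M_Ax²/2)/EI  [x≤a] with R_A=57/40, M_A=19/4 = ((57/40)·4³/6 - (19/4)·4²/2)/50000 = -57/125000 m
Load 2 — uniform load w=7 kN/m over full span:
  y_2 = -wx²(L-x)²/(24EI) = -7·4²·(20-4)²/(24·50000) = -224/9375 m
Superposition: y = Σ y_i = -9131/375000 m ≈ -0.024349 m

y(4) = -9131/375000 m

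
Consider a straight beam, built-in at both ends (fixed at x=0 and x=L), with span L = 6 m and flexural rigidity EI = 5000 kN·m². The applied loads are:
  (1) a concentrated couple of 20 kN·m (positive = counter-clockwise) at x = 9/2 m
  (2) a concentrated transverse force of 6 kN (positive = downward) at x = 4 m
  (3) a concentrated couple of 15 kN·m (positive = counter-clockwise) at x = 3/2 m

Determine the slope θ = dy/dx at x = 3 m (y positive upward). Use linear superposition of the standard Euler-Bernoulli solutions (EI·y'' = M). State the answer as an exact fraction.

Load 1 — applied couple M₀=20 kN·m at a=9/2 m (b=L-a=3/2):
  θ_1 = (R_Ax²/2 - M_Ax)/EI  [x≤a] with R_A=15/4, M_A=25/4 = ((15/4)·3²/2 - (25/4)·3)/5000 = -3/8000 rad
Load 2 — point force P=6 kN at a=4 m (b=L-a=2):
  θ_2 = -Pb²x(2aL-(3a+b)x)/(2L³EI)  [x≤a] = -6·2²·3·(2·4·6-(3·4+2)·3)/(2·6³·5000) = -1/5000 rad
Load 3 — applied couple M₀=15 kN·m at a=3/2 m (b=L-a=9/2):
  θ_3 = (R_Ax²/2 - M_Ax - M₀(x-a))/EI  [x>a] with R_A=45/16, M_A=-45/16 = ((45/16)·3²/2 - (-45/16)·3 - 15·(3-(3/2)))/5000 = -9/32000 rad
Superposition: θ = Σ θ_i = -137/160000 rad ≈ -0.000856 rad

θ(3) = -137/160000 rad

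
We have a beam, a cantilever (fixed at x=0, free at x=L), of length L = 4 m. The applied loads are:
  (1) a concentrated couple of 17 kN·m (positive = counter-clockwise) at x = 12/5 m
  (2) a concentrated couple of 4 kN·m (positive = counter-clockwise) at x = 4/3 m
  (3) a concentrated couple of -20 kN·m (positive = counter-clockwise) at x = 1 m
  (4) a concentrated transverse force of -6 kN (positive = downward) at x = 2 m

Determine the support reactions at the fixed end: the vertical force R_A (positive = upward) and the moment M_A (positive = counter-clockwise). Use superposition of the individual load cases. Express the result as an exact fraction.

Load 1 — applied couple M₀=17 kN·m at a=12/5 m (b=L-a=8/5):
  R_A = 0 kN
  M_A = -M₀ = -17 kN·m
Load 2 — applied couple M₀=4 kN·m at a=4/3 m (b=L-a=8/3):
  R_A = 0 kN
  M_A = -M₀ = -4 kN·m
Load 3 — applied couple M₀=-20 kN·m at a=1 m (b=L-a=3):
  R_A = 0 kN
  M_A = -M₀ = -(-20) = 20 kN·m
Load 4 — point force P=-6 kN at a=2 m (b=L-a=2):
  R_A = P = (-6) = -6 kN
  M_A = Pa = (-6)·2 = -12 kN·m
Superposition: R_A = -6 kN, M_A = -13 kN·m

R_A = -6 kN, M_A = -13 kN·m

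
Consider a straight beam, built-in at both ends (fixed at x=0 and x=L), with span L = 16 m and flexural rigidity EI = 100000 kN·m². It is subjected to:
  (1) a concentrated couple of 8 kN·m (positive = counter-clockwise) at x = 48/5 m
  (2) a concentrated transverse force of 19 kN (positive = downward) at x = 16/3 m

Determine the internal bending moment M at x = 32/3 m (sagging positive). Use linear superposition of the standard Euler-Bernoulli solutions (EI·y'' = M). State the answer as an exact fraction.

M(32/3) = 1768/2025 kN·m

Load 1 — applied couple M₀=8 kN·m at a=48/5 m (b=L-a=32/5):
  M_1 = R_Ax - M_A - M₀  [x>a] with R_A=18/25, M_A=64/25 = (18/25)·(32/3) - (64/25) - 8 = -72/25 kN·m
Load 2 — point force P=19 kN at a=16/3 m (b=L-a=32/3):
  M_2 = Pa²(a+3b)(L-x)/L³ - Pa²b/L²  [x>a] = 19·(16/3)²·((16/3)+3·(32/3))·(16-(32/3))/16³ - 19·(16/3)²·(32/3)/16² = 304/81 kN·m
Superposition: M = Σ M_i = 1768/2025 kN·m ≈ 0.873086 kN·m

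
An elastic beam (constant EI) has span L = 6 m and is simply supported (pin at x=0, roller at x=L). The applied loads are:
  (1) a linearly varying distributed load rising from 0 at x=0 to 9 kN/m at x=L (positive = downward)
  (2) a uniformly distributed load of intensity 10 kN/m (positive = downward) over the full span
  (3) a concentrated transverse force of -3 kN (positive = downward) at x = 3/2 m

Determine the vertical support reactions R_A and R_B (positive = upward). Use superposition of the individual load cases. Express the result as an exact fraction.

R_A = 147/4 kN, R_B = 189/4 kN

Load 1 — triangular load w₀=9 kN/m (0→w₀ over full span):
  R_A = w₀L/6 = 9·6/6 = 9 kN
  R_B = w₀L/3 = 9·6/3 = 18 kN
Load 2 — uniform load w=10 kN/m over full span:
  R_A = wL/2 = 10·6/2 = 30 kN
  R_B = wL/2 = 10·6/2 = 30 kN
Load 3 — point force P=-3 kN at a=3/2 m (b=L-a=9/2):
  R_A = Pb/L = (-3)·(9/2)/6 = -9/4 kN
  R_B = Pa/L = (-3)·(3/2)/6 = -3/4 kN
Superposition: R_A = 147/4 kN, R_B = 189/4 kN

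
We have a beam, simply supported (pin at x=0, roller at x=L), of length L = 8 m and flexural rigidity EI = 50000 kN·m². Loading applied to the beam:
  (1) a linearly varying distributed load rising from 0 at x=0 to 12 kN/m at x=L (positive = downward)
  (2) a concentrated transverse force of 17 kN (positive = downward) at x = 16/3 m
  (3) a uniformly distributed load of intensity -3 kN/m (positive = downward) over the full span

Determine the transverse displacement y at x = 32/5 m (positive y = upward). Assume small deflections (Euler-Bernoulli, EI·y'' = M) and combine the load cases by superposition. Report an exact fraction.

Load 1 — triangular load w₀=12 kN/m (0→w₀ over full span):
  y_1 = -w₀x(7L⁴-10L²x²+3x⁴)/(360LEI) = -12·(32/5)·(7·8⁴-10·8²·(32/5)²+3·(32/5)⁴)/(360·8·50000) = -195072/48828125 m
Load 2 — point force P=17 kN at a=16/3 m (b=L-a=8/3):
  y_2 = -Pa(L-x)(2Lx-a²-x²)/(6LEI)  [x>a] = -17·(16/3)·(8-(32/5))·(2·8·(32/5)-(16/3)²-(32/5)²)/(6·8·50000) = -63104/31640625 m
Load 3 — uniform load w=-3 kN/m over full span:
  y_3 = -wx(L³-2Lx²+x³)/(24EI) = -(-3)·(32/5)·(8³-2·8·(32/5)²+(32/5)³)/(24·50000) = 3712/1953125 m
Superposition: y = Σ y_i = -16172032/3955078125 m ≈ -0.004089 m

y(32/5) = -16172032/3955078125 m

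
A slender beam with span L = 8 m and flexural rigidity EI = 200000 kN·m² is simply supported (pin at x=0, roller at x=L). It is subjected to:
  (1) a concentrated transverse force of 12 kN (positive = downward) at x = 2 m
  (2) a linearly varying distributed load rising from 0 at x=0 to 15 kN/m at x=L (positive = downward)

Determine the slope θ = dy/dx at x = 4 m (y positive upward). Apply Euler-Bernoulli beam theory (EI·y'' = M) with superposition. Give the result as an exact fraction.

Load 1 — point force P=12 kN at a=2 m (b=L-a=6):
  θ_1 = -Pa(2L²-6Lx+3x²+a²)/(6LEI)  [x>a] = -12·2·(2·8²-6·8·4+3·4²+2²)/(6·8·200000) = 3/100000 rad
Load 2 — triangular load w₀=15 kN/m (0→w₀ over full span):
  θ_2 = -w₀(7L⁴-30L²x²+15x⁴)/(360LEI) = -15·(7·8⁴-30·8²·4²+15·4⁴)/(360·8·200000) = -7/150000 rad
Superposition: θ = Σ θ_i = -1/60000 rad ≈ -0.000017 rad

θ(4) = -1/60000 rad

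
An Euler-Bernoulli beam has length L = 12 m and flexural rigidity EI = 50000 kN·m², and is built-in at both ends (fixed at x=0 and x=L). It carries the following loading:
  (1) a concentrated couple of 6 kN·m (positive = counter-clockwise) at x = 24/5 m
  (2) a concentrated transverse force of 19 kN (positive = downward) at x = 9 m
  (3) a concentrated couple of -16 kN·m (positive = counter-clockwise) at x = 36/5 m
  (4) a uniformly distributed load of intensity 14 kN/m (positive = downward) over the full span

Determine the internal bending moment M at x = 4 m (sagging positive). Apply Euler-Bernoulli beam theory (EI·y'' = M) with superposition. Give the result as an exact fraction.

Load 1 — applied couple M₀=6 kN·m at a=24/5 m (b=L-a=36/5):
  M_1 = R_Ax - M_A  [x≤a] with R_A=18/25, M_A=18/25 = (18/25)·4 - (18/25) = 54/25 kN·m
Load 2 — point force P=19 kN at a=9 m (b=L-a=3):
  M_2 = Pb²(3a+b)x/L³ - Pab²/L²  [x≤a] = 19·3²·(3·9+3)·4/12³ - 19·9·3²/12² = 19/16 kN·m
Load 3 — applied couple M₀=-16 kN·m at a=36/5 m (b=L-a=24/5):
  M_3 = R_Ax - M_A  [x≤a] with R_A=-48/25, M_A=-128/25 = (-48/25)·4 - (-128/25) = -64/25 kN·m
Load 4 — uniform load w=14 kN/m over full span:
  M_4 = wLx/2 - wL²/12 - wx²/2 = 14·12·4/2 - 14·12²/12 - 14·4²/2 = 56 kN·m
Superposition: M = Σ M_i = 4543/80 kN·m ≈ 56.787500 kN·m

M(4) = 4543/80 kN·m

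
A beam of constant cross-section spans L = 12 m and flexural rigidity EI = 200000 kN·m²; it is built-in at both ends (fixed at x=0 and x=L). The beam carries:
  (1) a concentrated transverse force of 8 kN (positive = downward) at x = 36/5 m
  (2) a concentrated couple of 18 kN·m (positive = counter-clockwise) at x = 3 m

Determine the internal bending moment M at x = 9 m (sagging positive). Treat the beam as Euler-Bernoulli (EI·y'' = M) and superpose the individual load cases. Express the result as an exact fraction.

M(9) = 4581/2000 kN·m

Load 1 — point force P=8 kN at a=36/5 m (b=L-a=24/5):
  M_1 = Pa²(a+3b)(L-x)/L³ - Pa²b/L²  [x>a] = 8·(36/5)²·((36/5)+3·(24/5))·(12-9)/12³ - 8·(36/5)²·(24/5)/12² = 216/125 kN·m
Load 2 — applied couple M₀=18 kN·m at a=3 m (b=L-a=9):
  M_2 = R_Ax - M_A - M₀  [x>a] with R_A=27/16, M_A=-27/8 = (27/16)·9 - (-27/8) - 18 = 9/16 kN·m
Superposition: M = Σ M_i = 4581/2000 kN·m ≈ 2.290500 kN·m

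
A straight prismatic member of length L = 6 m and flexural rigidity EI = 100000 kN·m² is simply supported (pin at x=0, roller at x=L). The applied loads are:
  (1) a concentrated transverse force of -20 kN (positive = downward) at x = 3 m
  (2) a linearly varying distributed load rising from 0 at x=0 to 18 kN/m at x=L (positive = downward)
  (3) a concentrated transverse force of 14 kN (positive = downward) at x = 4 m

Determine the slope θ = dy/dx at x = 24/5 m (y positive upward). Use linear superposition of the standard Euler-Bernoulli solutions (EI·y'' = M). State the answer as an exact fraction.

θ(24/5) = 292477/562500000 rad

Load 1 — point force P=-20 kN at a=3 m (b=L-a=3):
  θ_1 = -Pa(2L²-6Lx+3x²+a²)/(6LEI)  [x>a] = -(-20)·3·(2·6²-6·6·(24/5)+3·(24/5)²+3²)/(6·6·100000) = -189/500000 rad
Load 2 — triangular load w₀=18 kN/m (0→w₀ over full span):
  θ_2 = -w₀(7L⁴-30L²x²+15x⁴)/(360LEI) = -18·(7·6⁴-30·6²·(24/5)²+15·(24/5)⁴)/(360·6·100000) = 20439/31250000 rad
Load 3 — point force P=14 kN at a=4 m (b=L-a=2):
  θ_3 = -Pa(2L²-6Lx+3x²+a²)/(6LEI)  [x>a] = -14·4·(2·6²-6·6·(24/5)+3·(24/5)²+4²)/(6·6·100000) = 343/1406250 rad
Superposition: θ = Σ θ_i = 292477/562500000 rad ≈ 0.000520 rad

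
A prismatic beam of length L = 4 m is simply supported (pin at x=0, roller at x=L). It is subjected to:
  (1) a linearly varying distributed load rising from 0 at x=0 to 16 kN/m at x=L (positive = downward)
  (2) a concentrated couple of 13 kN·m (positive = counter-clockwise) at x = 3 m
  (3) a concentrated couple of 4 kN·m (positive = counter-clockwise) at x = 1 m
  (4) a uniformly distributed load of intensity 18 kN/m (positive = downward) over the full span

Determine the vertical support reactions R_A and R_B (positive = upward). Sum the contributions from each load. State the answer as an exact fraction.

Load 1 — triangular load w₀=16 kN/m (0→w₀ over full span):
  R_A = w₀L/6 = 16·4/6 = 32/3 kN
  R_B = w₀L/3 = 16·4/3 = 64/3 kN
Load 2 — applied couple M₀=13 kN·m at a=3 m (b=L-a=1):
  R_A = M₀/L = 13/4 kN
  R_B = -M₀/L = -13/4 kN
Load 3 — applied couple M₀=4 kN·m at a=1 m (b=L-a=3):
  R_A = M₀/L = 4/4 = 1 kN
  R_B = -M₀/L = -4/4 = -1 kN
Load 4 — uniform load w=18 kN/m over full span:
  R_A = wL/2 = 18·4/2 = 36 kN
  R_B = wL/2 = 18·4/2 = 36 kN
Superposition: R_A = 611/12 kN, R_B = 637/12 kN

R_A = 611/12 kN, R_B = 637/12 kN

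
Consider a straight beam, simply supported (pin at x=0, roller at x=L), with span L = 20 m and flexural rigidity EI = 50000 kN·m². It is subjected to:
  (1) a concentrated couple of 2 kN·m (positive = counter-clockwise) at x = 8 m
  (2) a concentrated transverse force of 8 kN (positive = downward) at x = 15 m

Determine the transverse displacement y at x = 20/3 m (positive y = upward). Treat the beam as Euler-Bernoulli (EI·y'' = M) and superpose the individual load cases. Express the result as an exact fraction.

Load 1 — applied couple M₀=2 kN·m at a=8 m (b=L-a=12):
  y_1 = (M₀x³/(6L)+C₁x)/EI  [x≤a] with C₁=M₀(3b²-L²)/(6L)=8/15 = (2·(20/3)³/(6·20)+(8/15)·(20/3))/50000 = 43/253125 m
Load 2 — point force P=8 kN at a=15 m (b=L-a=5):
  y_2 = -Pbx(L²-b²-x²)/(6LEI)  [x≤a] = -8·5·(20/3)·(20²-5²-(20/3)²)/(6·20·50000) = -119/8100 m
Superposition: y = Σ y_i = -4901/337500 m ≈ -0.014521 m

y(20/3) = -4901/337500 m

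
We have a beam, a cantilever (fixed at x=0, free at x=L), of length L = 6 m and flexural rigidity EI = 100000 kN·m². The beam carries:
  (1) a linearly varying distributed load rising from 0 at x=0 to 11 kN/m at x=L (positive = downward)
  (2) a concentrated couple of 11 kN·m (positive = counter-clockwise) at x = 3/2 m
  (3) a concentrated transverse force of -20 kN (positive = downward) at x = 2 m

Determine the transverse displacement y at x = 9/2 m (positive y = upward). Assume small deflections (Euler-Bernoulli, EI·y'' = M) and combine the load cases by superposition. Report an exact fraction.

y(9/2) = -4978913/768000000 m

Load 1 — triangular load w₀=11 kN/m (0→w₀ over full span):
  y_1 = (w₀Lx³/12-w₀L²x²/6-w₀x⁵/(120L))/EI = (11·6·(9/2)³/12-11·6²·(9/2)²/6-11·(9/2)⁵/(120·6))/100000 = -2210571/256000000 m
Load 2 — applied couple M₀=11 kN·m at a=3/2 m (b=L-a=9/2):
  y_2 = M₀a(2x-a)/(2EI)  [x>a] = 11·(3/2)·(2·(9/2)-(3/2))/(2·100000) = 99/160000 m
Load 3 — point force P=-20 kN at a=2 m (b=L-a=4):
  y_3 = -Pa²(3x-a)/(6EI)  [x>a] = -(-20)·2²·(3·(9/2)-2)/(6·100000) = 23/15000 m
Superposition: y = Σ y_i = -4978913/768000000 m ≈ -0.006483 m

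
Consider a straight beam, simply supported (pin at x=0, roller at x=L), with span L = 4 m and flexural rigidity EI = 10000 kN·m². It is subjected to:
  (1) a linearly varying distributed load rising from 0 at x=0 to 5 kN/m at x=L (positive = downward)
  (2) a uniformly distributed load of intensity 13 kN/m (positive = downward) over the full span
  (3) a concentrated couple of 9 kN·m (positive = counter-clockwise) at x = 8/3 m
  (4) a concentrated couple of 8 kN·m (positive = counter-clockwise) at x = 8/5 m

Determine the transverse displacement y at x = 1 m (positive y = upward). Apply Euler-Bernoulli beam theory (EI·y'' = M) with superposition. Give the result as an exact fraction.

Load 1 — triangular load w₀=5 kN/m (0→w₀ over full span):
  y_1 = -w₀x(7L⁴-10L²x²+3x⁴)/(360LEI) = -5·1·(7·4⁴-10·4²·1²+3·1⁴)/(360·4·10000) = -109/192000 m
Load 2 — uniform load w=13 kN/m over full span:
  y_2 = -wx(L³-2Lx²+x³)/(24EI) = -13·1·(4³-2·4·1²+1³)/(24·10000) = -247/80000 m
Load 3 — applied couple M₀=9 kN·m at a=8/3 m (b=L-a=4/3):
  y_3 = (M₀x³/(6L)+C₁x)/EI  [x≤a] with C₁=M₀(3b²-L²)/(6L)=-4 = (9·1³/(6·4)+(-4)·1)/10000 = -29/80000 m
Load 4 — applied couple M₀=8 kN·m at a=8/5 m (b=L-a=12/5):
  y_4 = (M₀x³/(6L)+C₁x)/EI  [x≤a] with C₁=M₀(3b²-L²)/(6L)=32/75 = (8·1³/(6·4)+(32/75)·1)/10000 = 19/250000 m
Superposition: y = Σ y_i = -94601/24000000 m ≈ -0.003942 m

y(1) = -94601/24000000 m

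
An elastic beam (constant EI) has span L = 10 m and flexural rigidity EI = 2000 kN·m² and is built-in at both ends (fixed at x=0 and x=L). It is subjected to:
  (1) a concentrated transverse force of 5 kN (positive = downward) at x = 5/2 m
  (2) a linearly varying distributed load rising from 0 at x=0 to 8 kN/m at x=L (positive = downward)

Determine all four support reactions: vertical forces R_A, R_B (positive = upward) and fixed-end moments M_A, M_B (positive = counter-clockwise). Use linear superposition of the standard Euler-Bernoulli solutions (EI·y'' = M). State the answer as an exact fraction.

R_A = 519/32 kN, M_A = 3235/96 kN·m, R_B = 921/32 kN, M_B = -1355/32 kN·m

Load 1 — point force P=5 kN at a=5/2 m (b=L-a=15/2):
  R_A = Pb²(3a+b)/L³ = 5·(15/2)²·(3·(5/2)+(15/2))/10³ = 135/32 kN
  M_A = Pab²/L² = 5·(5/2)·(15/2)²/10² = 225/32 kN·m
  R_B = Pa²(a+3b)/L³ = 5·(5/2)²·((5/2)+3·(15/2))/10³ = 25/32 kN
  M_B = -Pa²b/L² = -5·(5/2)²·(15/2)/10² = -75/32 kN·m
Load 2 — triangular load w₀=8 kN/m (0→w₀ over full span):
  R_A = 3w₀L/20 = 3·8·10/20 = 12 kN
  M_A = w₀L²/30 = 8·10²/30 = 80/3 kN·m
  R_B = 7w₀L/20 = 7·8·10/20 = 28 kN
  M_B = -w₀L²/20 = -8·10²/20 = -40 kN·m
Superposition: R_A = 519/32 kN, M_A = 3235/96 kN·m, R_B = 921/32 kN, M_B = -1355/32 kN·m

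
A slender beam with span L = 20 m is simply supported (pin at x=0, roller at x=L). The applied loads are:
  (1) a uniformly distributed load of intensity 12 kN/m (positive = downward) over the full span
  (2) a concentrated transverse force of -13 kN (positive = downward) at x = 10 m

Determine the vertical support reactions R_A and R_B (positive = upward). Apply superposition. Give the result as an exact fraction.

Load 1 — uniform load w=12 kN/m over full span:
  R_A = wL/2 = 12·20/2 = 120 kN
  R_B = wL/2 = 12·20/2 = 120 kN
Load 2 — point force P=-13 kN at a=10 m (b=L-a=10):
  R_A = Pb/L = (-13)·10/20 = -13/2 kN
  R_B = Pa/L = (-13)·10/20 = -13/2 kN
Superposition: R_A = 227/2 kN, R_B = 227/2 kN

R_A = 227/2 kN, R_B = 227/2 kN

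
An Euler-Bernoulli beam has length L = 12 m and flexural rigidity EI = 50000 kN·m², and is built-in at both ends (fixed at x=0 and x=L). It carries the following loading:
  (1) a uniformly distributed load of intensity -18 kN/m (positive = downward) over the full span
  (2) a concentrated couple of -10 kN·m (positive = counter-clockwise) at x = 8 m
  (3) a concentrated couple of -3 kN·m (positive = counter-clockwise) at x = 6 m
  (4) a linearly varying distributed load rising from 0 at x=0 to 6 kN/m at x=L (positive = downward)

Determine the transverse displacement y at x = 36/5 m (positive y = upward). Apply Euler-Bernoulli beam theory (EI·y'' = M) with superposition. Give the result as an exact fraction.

Load 1 — uniform load w=-18 kN/m over full span:
  y_1 = -wx²(L-x)²/(24EI) = -(-18)·(36/5)²·(12-(36/5))²/(24·50000) = 34992/1953125 m
Load 2 — applied couple M₀=-10 kN·m at a=8 m (b=L-a=4):
  y_2 = (R_Ax³/6 - M_Ax²/2)/EI  [x≤a] with R_A=-10/9, M_A=-10/3 = ((-10/9)·(36/5)³/6 - (-10/3)·(36/5)²/2)/50000 = 27/78125 m
Load 3 — applied couple M₀=-3 kN·m at a=6 m (b=L-a=6):
  y_3 = (R_Ax³/6 - M_Ax²/2 - M₀(x-a)²/2)/EI  [x>a] with R_A=-3/8, M_A=-3/4 = ((-3/8)·(36/5)³/6 - (-3/4)·(36/5)²/2 - (-3)·((36/5)-6)²/2)/50000 = -27/781250 m
Load 4 — triangular load w₀=6 kN/m (0→w₀ over full span):
  y_4 = -w₀x²(L-x)²(x+2L)/(120LEI) = -6·(36/5)²·(12-(36/5))²·((36/5)+2·12)/(120·12·50000) = -151632/48828125 m
Superposition: y = Σ y_i = 1476711/97656250 m ≈ 0.015122 m

y(36/5) = 1476711/97656250 m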